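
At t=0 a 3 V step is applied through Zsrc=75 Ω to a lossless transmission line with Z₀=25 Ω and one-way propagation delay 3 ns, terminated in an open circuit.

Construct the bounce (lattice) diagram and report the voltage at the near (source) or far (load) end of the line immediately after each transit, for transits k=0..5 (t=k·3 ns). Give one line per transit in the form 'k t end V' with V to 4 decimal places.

0 0 source 0.7500
1 3 load 1.5000
2 6 source 1.8750
3 9 load 2.2500
4 12 source 2.4375
5 15 load 2.6250

Γ_L=1.000000, Γ_S=0.500000; launch V₁=3·25/100=0.750000
k=0 src: V=0.7500
k=1 load: inc=0.750000, refl=0.750000·1.000000=0.7500; V=0.000000+0.750000+0.750000=1.5000
k=2 src: inc=0.750000, refl=0.750000·0.500000=0.3750; V=0.750000+0.750000+0.375000=1.8750
k=3 load: inc=0.375000, refl=0.375000·1.000000=0.3750; V=1.500000+0.375000+0.375000=2.2500
k=4 src: inc=0.375000, refl=0.375000·0.500000=0.1875; V=1.875000+0.375000+0.187500=2.4375
k=5 load: inc=0.187500, refl=0.187500·1.000000=0.1875; V=2.250000+0.187500+0.187500=2.6250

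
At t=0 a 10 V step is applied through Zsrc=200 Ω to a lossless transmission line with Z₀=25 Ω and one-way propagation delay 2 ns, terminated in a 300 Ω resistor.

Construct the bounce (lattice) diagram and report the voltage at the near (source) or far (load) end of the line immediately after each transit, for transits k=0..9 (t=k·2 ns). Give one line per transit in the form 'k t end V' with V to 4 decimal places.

Γ_L=0.846154, Γ_S=0.777778; launch V₁=10·25/225=1.111111
k=0 src: V=1.1111
k=1 load: inc=1.111111, refl=1.111111·0.846154=0.9402; V=0.000000+1.111111+0.940171=2.0513
k=2 src: inc=0.940171, refl=0.940171·0.777778=0.7312; V=1.111111+0.940171+0.731244=2.7825
k=3 load: inc=0.731244, refl=0.731244·0.846154=0.6187; V=2.051282+0.731244+0.618745=3.4013
k=4 src: inc=0.618745, refl=0.618745·0.777778=0.4812; V=2.782526+0.618745+0.481246=3.8825
k=5 load: inc=0.481246, refl=0.481246·0.846154=0.4072; V=3.401271+0.481246+0.407208=4.2897
k=6 src: inc=0.407208, refl=0.407208·0.777778=0.3167; V=3.882517+0.407208+0.316718=4.6064
k=7 load: inc=0.316718, refl=0.316718·0.846154=0.2680; V=4.289725+0.316718+0.267992=4.8744
k=8 src: inc=0.267992, refl=0.267992·0.777778=0.2084; V=4.606443+0.267992+0.208438=5.0829
k=9 load: inc=0.208438, refl=0.208438·0.846154=0.1764; V=4.874435+0.208438+0.176371=5.2592

0 0 source 1.1111
1 2 load 2.0513
2 4 source 2.7825
3 6 load 3.4013
4 8 source 3.8825
5 10 load 4.2897
6 12 source 4.6064
7 14 load 4.8744
8 16 source 5.0829
9 18 load 5.2592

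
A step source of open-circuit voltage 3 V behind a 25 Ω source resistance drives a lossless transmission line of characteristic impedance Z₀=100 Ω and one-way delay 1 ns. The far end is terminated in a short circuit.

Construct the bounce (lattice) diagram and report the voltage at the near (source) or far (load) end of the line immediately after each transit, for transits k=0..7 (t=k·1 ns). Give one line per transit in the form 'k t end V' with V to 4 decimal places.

0 0 source 2.4000
1 1 load 0.0000
2 2 source 1.4400
3 3 load 0.0000
4 4 source 0.8640
5 5 load 0.0000
6 6 source 0.5184
7 7 load 0.0000

Γ_L=-1.000000, Γ_S=-0.600000; launch V₁=3·100/125=2.400000
k=0 src: V=2.4000
k=1 load: inc=2.400000, refl=2.400000·-1.000000=-2.4000; V=0.000000+2.400000+-2.400000=0.0000
k=2 src: inc=-2.400000, refl=-2.400000·-0.600000=1.4400; V=2.400000+-2.400000+1.440000=1.4400
k=3 load: inc=1.440000, refl=1.440000·-1.000000=-1.4400; V=0.000000+1.440000+-1.440000=0.0000
k=4 src: inc=-1.440000, refl=-1.440000·-0.600000=0.8640; V=1.440000+-1.440000+0.864000=0.8640
k=5 load: inc=0.864000, refl=0.864000·-1.000000=-0.8640; V=0.000000+0.864000+-0.864000=0.0000
k=6 src: inc=-0.864000, refl=-0.864000·-0.600000=0.5184; V=0.864000+-0.864000+0.518400=0.5184
k=7 load: inc=0.518400, refl=0.518400·-1.000000=-0.5184; V=0.000000+0.518400+-0.518400=0.0000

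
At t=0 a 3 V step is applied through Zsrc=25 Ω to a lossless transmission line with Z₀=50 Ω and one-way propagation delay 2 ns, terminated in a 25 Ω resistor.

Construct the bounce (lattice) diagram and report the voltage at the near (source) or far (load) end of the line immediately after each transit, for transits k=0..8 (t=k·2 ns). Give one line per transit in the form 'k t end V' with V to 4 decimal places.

0 0 source 2.0000
1 2 load 1.3333
2 4 source 1.5556
3 6 load 1.4815
4 8 source 1.5062
5 10 load 1.4979
6 12 source 1.5007
7 14 load 1.4998
8 16 source 1.5001

Γ_L=-0.333333, Γ_S=-0.333333; launch V₁=3·50/75=2.000000
k=0 src: V=2.0000
k=1 load: inc=2.000000, refl=2.000000·-0.333333=-0.6667; V=0.000000+2.000000+-0.666667=1.3333
k=2 src: inc=-0.666667, refl=-0.666667·-0.333333=0.2222; V=2.000000+-0.666667+0.222222=1.5556
k=3 load: inc=0.222222, refl=0.222222·-0.333333=-0.0741; V=1.333333+0.222222+-0.074074=1.4815
k=4 src: inc=-0.074074, refl=-0.074074·-0.333333=0.0247; V=1.555556+-0.074074+0.024691=1.5062
k=5 load: inc=0.024691, refl=0.024691·-0.333333=-0.0082; V=1.481481+0.024691+-0.008230=1.4979
k=6 src: inc=-0.008230, refl=-0.008230·-0.333333=0.0027; V=1.506173+-0.008230+0.002743=1.5007
k=7 load: inc=0.002743, refl=0.002743·-0.333333=-0.0009; V=1.497942+0.002743+-0.000914=1.4998
k=8 src: inc=-0.000914, refl=-0.000914·-0.333333=0.0003; V=1.500686+-0.000914+0.000305=1.5001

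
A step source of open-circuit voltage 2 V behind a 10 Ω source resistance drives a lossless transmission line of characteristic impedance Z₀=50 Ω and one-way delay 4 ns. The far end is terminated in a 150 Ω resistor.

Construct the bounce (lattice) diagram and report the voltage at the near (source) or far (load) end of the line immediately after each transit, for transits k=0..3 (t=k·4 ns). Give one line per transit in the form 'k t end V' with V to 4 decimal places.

Γ_L=0.500000, Γ_S=-0.666667; launch V₁=2·50/60=1.666667
k=0 src: V=1.6667
k=1 load: inc=1.666667, refl=1.666667·0.500000=0.8333; V=0.000000+1.666667+0.833333=2.5000
k=2 src: inc=0.833333, refl=0.833333·-0.666667=-0.5556; V=1.666667+0.833333+-0.555556=1.9444
k=3 load: inc=-0.555556, refl=-0.555556·0.500000=-0.2778; V=2.500000+-0.555556+-0.277778=1.6667

0 0 source 1.6667
1 4 load 2.5000
2 8 source 1.9444
3 12 load 1.6667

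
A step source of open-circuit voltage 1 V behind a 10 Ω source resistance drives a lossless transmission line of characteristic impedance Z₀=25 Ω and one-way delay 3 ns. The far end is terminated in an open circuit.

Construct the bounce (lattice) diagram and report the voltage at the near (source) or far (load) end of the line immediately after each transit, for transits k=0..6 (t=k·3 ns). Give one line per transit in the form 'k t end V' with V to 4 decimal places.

0 0 source 0.7143
1 3 load 1.4286
2 6 source 1.1224
3 9 load 0.8163
4 12 source 0.9475
5 15 load 1.0787
6 18 source 1.0225

Γ_L=1.000000, Γ_S=-0.428571; launch V₁=1·25/35=0.714286
k=0 src: V=0.7143
k=1 load: inc=0.714286, refl=0.714286·1.000000=0.7143; V=0.000000+0.714286+0.714286=1.4286
k=2 src: inc=0.714286, refl=0.714286·-0.428571=-0.3061; V=0.714286+0.714286+-0.306122=1.1224
k=3 load: inc=-0.306122, refl=-0.306122·1.000000=-0.3061; V=1.428571+-0.306122+-0.306122=0.8163
k=4 src: inc=-0.306122, refl=-0.306122·-0.428571=0.1312; V=1.122449+-0.306122+0.131195=0.9475
k=5 load: inc=0.131195, refl=0.131195·1.000000=0.1312; V=0.816327+0.131195+0.131195=1.0787
k=6 src: inc=0.131195, refl=0.131195·-0.428571=-0.0562; V=0.947522+0.131195+-0.056227=1.0225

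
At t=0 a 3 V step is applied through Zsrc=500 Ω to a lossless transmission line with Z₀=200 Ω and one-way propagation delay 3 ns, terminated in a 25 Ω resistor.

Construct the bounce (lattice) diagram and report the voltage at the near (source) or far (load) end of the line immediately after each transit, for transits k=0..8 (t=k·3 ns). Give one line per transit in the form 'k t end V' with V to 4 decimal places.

0 0 source 0.8571
1 3 load 0.1905
2 6 source -0.0952
3 9 load 0.1270
4 12 source 0.2222
5 15 load 0.1481
6 18 source 0.1164
7 21 load 0.1411
8 24 source 0.1517

Γ_L=-0.777778, Γ_S=0.428571; launch V₁=3·200/700=0.857143
k=0 src: V=0.8571
k=1 load: inc=0.857143, refl=0.857143·-0.777778=-0.6667; V=0.000000+0.857143+-0.666667=0.1905
k=2 src: inc=-0.666667, refl=-0.666667·0.428571=-0.2857; V=0.857143+-0.666667+-0.285714=-0.0952
k=3 load: inc=-0.285714, refl=-0.285714·-0.777778=0.2222; V=0.190476+-0.285714+0.222222=0.1270
k=4 src: inc=0.222222, refl=0.222222·0.428571=0.0952; V=-0.095238+0.222222+0.095238=0.2222
k=5 load: inc=0.095238, refl=0.095238·-0.777778=-0.0741; V=0.126984+0.095238+-0.074074=0.1481
k=6 src: inc=-0.074074, refl=-0.074074·0.428571=-0.0317; V=0.222222+-0.074074+-0.031746=0.1164
k=7 load: inc=-0.031746, refl=-0.031746·-0.777778=0.0247; V=0.148148+-0.031746+0.024691=0.1411
k=8 src: inc=0.024691, refl=0.024691·0.428571=0.0106; V=0.116402+0.024691+0.010582=0.1517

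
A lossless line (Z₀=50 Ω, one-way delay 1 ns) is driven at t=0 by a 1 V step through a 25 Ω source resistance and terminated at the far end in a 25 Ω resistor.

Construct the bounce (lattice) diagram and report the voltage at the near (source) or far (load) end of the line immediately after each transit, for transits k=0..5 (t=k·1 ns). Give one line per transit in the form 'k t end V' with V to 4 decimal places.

Γ_L=-0.333333, Γ_S=-0.333333; launch V₁=1·50/75=0.666667
k=0 src: V=0.6667
k=1 load: inc=0.666667, refl=0.666667·-0.333333=-0.2222; V=0.000000+0.666667+-0.222222=0.4444
k=2 src: inc=-0.222222, refl=-0.222222·-0.333333=0.0741; V=0.666667+-0.222222+0.074074=0.5185
k=3 load: inc=0.074074, refl=0.074074·-0.333333=-0.0247; V=0.444444+0.074074+-0.024691=0.4938
k=4 src: inc=-0.024691, refl=-0.024691·-0.333333=0.0082; V=0.518519+-0.024691+0.008230=0.5021
k=5 load: inc=0.008230, refl=0.008230·-0.333333=-0.0027; V=0.493827+0.008230+-0.002743=0.4993

0 0 source 0.6667
1 1 load 0.4444
2 2 source 0.5185
3 3 load 0.4938
4 4 source 0.5021
5 5 load 0.4993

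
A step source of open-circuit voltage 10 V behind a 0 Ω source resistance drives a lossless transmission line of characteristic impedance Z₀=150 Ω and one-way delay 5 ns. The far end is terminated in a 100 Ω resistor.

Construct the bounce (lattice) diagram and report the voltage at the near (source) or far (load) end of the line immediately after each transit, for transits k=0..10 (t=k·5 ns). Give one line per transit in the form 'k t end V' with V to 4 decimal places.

0 0 source 10.0000
1 5 load 8.0000
2 10 source 10.0000
3 15 load 9.6000
4 20 source 10.0000
5 25 load 9.9200
6 30 source 10.0000
7 35 load 9.9840
8 40 source 10.0000
9 45 load 9.9968
10 50 source 10.0000

Γ_L=-0.200000, Γ_S=-1.000000; launch V₁=10·150/150=10.000000
k=0 src: V=10.0000
k=1 load: inc=10.000000, refl=10.000000·-0.200000=-2.0000; V=0.000000+10.000000+-2.000000=8.0000
k=2 src: inc=-2.000000, refl=-2.000000·-1.000000=2.0000; V=10.000000+-2.000000+2.000000=10.0000
k=3 load: inc=2.000000, refl=2.000000·-0.200000=-0.4000; V=8.000000+2.000000+-0.400000=9.6000
k=4 src: inc=-0.400000, refl=-0.400000·-1.000000=0.4000; V=10.000000+-0.400000+0.400000=10.0000
k=5 load: inc=0.400000, refl=0.400000·-0.200000=-0.0800; V=9.600000+0.400000+-0.080000=9.9200
k=6 src: inc=-0.080000, refl=-0.080000·-1.000000=0.0800; V=10.000000+-0.080000+0.080000=10.0000
k=7 load: inc=0.080000, refl=0.080000·-0.200000=-0.0160; V=9.920000+0.080000+-0.016000=9.9840
k=8 src: inc=-0.016000, refl=-0.016000·-1.000000=0.0160; V=10.000000+-0.016000+0.016000=10.0000
k=9 load: inc=0.016000, refl=0.016000·-0.200000=-0.0032; V=9.984000+0.016000+-0.003200=9.9968
k=10 src: inc=-0.003200, refl=-0.003200·-1.000000=0.0032; V=10.000000+-0.003200+0.003200=10.0000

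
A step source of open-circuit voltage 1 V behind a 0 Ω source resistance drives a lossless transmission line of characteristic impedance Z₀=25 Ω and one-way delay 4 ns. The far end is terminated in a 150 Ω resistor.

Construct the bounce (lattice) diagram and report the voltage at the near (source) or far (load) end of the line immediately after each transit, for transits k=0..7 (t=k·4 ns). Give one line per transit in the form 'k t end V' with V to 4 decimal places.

0 0 source 1.0000
1 4 load 1.7143
2 8 source 1.0000
3 12 load 0.4898
4 16 source 1.0000
5 20 load 1.3644
6 24 source 1.0000
7 28 load 0.7397

Γ_L=0.714286, Γ_S=-1.000000; launch V₁=1·25/25=1.000000
k=0 src: V=1.0000
k=1 load: inc=1.000000, refl=1.000000·0.714286=0.7143; V=0.000000+1.000000+0.714286=1.7143
k=2 src: inc=0.714286, refl=0.714286·-1.000000=-0.7143; V=1.000000+0.714286+-0.714286=1.0000
k=3 load: inc=-0.714286, refl=-0.714286·0.714286=-0.5102; V=1.714286+-0.714286+-0.510204=0.4898
k=4 src: inc=-0.510204, refl=-0.510204·-1.000000=0.5102; V=1.000000+-0.510204+0.510204=1.0000
k=5 load: inc=0.510204, refl=0.510204·0.714286=0.3644; V=0.489796+0.510204+0.364431=1.3644
k=6 src: inc=0.364431, refl=0.364431·-1.000000=-0.3644; V=1.000000+0.364431+-0.364431=1.0000
k=7 load: inc=-0.364431, refl=-0.364431·0.714286=-0.2603; V=1.364431+-0.364431+-0.260308=0.7397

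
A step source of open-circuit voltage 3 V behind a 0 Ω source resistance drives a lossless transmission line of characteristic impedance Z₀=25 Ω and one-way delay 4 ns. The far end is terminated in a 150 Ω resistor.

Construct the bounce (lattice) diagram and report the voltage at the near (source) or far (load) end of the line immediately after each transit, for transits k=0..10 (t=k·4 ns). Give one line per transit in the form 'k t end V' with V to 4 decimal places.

0 0 source 3.0000
1 4 load 5.1429
2 8 source 3.0000
3 12 load 1.4694
4 16 source 3.0000
5 20 load 4.0933
6 24 source 3.0000
7 28 load 2.2191
8 32 source 3.0000
9 36 load 3.5578
10 40 source 3.0000

Γ_L=0.714286, Γ_S=-1.000000; launch V₁=3·25/25=3.000000
k=0 src: V=3.0000
k=1 load: inc=3.000000, refl=3.000000·0.714286=2.1429; V=0.000000+3.000000+2.142857=5.1429
k=2 src: inc=2.142857, refl=2.142857·-1.000000=-2.1429; V=3.000000+2.142857+-2.142857=3.0000
k=3 load: inc=-2.142857, refl=-2.142857·0.714286=-1.5306; V=5.142857+-2.142857+-1.530612=1.4694
k=4 src: inc=-1.530612, refl=-1.530612·-1.000000=1.5306; V=3.000000+-1.530612+1.530612=3.0000
k=5 load: inc=1.530612, refl=1.530612·0.714286=1.0933; V=1.469388+1.530612+1.093294=4.0933
k=6 src: inc=1.093294, refl=1.093294·-1.000000=-1.0933; V=3.000000+1.093294+-1.093294=3.0000
k=7 load: inc=-1.093294, refl=-1.093294·0.714286=-0.7809; V=4.093294+-1.093294+-0.780925=2.2191
k=8 src: inc=-0.780925, refl=-0.780925·-1.000000=0.7809; V=3.000000+-0.780925+0.780925=3.0000
k=9 load: inc=0.780925, refl=0.780925·0.714286=0.5578; V=2.219075+0.780925+0.557803=3.5578
k=10 src: inc=0.557803, refl=0.557803·-1.000000=-0.5578; V=3.000000+0.557803+-0.557803=3.0000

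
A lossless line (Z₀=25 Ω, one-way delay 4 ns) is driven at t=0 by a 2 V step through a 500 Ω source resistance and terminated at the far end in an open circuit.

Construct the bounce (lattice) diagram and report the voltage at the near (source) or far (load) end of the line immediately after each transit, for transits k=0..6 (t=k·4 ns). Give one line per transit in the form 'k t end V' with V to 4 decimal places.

Γ_L=1.000000, Γ_S=0.904762; launch V₁=2·25/525=0.095238
k=0 src: V=0.0952
k=1 load: inc=0.095238, refl=0.095238·1.000000=0.0952; V=0.000000+0.095238+0.095238=0.1905
k=2 src: inc=0.095238, refl=0.095238·0.904762=0.0862; V=0.095238+0.095238+0.086168=0.2766
k=3 load: inc=0.086168, refl=0.086168·1.000000=0.0862; V=0.190476+0.086168+0.086168=0.3628
k=4 src: inc=0.086168, refl=0.086168·0.904762=0.0780; V=0.276644+0.086168+0.077961=0.4408
k=5 load: inc=0.077961, refl=0.077961·1.000000=0.0780; V=0.362812+0.077961+0.077961=0.5187
k=6 src: inc=0.077961, refl=0.077961·0.904762=0.0705; V=0.440773+0.077961+0.070536=0.5893

0 0 source 0.0952
1 4 load 0.1905
2 8 source 0.2766
3 12 load 0.3628
4 16 source 0.4408
5 20 load 0.5187
6 24 source 0.5893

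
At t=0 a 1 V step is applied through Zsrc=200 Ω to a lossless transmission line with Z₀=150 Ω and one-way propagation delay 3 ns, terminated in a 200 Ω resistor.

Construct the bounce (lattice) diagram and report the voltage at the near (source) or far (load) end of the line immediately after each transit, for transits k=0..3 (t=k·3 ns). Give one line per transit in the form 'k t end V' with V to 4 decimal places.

0 0 source 0.4286
1 3 load 0.4898
2 6 source 0.4985
3 9 load 0.4998

Γ_L=0.142857, Γ_S=0.142857; launch V₁=1·150/350=0.428571
k=0 src: V=0.4286
k=1 load: inc=0.428571, refl=0.428571·0.142857=0.0612; V=0.000000+0.428571+0.061224=0.4898
k=2 src: inc=0.061224, refl=0.061224·0.142857=0.0087; V=0.428571+0.061224+0.008746=0.4985
k=3 load: inc=0.008746, refl=0.008746·0.142857=0.0012; V=0.489796+0.008746+0.001249=0.4998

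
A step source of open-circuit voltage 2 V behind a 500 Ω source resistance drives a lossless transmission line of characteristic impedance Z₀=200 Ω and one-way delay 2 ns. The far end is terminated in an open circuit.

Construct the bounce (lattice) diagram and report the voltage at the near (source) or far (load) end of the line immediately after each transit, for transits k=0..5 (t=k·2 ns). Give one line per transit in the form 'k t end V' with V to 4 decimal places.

0 0 source 0.5714
1 2 load 1.1429
2 4 source 1.3878
3 6 load 1.6327
4 8 source 1.7376
5 10 load 1.8426

Γ_L=1.000000, Γ_S=0.428571; launch V₁=2·200/700=0.571429
k=0 src: V=0.5714
k=1 load: inc=0.571429, refl=0.571429·1.000000=0.5714; V=0.000000+0.571429+0.571429=1.1429
k=2 src: inc=0.571429, refl=0.571429·0.428571=0.2449; V=0.571429+0.571429+0.244898=1.3878
k=3 load: inc=0.244898, refl=0.244898·1.000000=0.2449; V=1.142857+0.244898+0.244898=1.6327
k=4 src: inc=0.244898, refl=0.244898·0.428571=0.1050; V=1.387755+0.244898+0.104956=1.7376
k=5 load: inc=0.104956, refl=0.104956·1.000000=0.1050; V=1.632653+0.104956+0.104956=1.8426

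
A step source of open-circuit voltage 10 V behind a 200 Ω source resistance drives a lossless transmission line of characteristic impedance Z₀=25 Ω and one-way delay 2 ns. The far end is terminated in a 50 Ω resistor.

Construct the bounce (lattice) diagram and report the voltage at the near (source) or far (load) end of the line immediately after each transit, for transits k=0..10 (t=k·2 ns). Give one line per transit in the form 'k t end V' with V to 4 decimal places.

0 0 source 1.1111
1 2 load 1.4815
2 4 source 1.7695
3 6 load 1.8656
4 8 source 1.9403
5 10 load 1.9651
6 12 source 1.9845
7 14 load 1.9910
8 16 source 1.9960
9 18 load 1.9977
10 20 source 1.9990

Γ_L=0.333333, Γ_S=0.777778; launch V₁=10·25/225=1.111111
k=0 src: V=1.1111
k=1 load: inc=1.111111, refl=1.111111·0.333333=0.3704; V=0.000000+1.111111+0.370370=1.4815
k=2 src: inc=0.370370, refl=0.370370·0.777778=0.2881; V=1.111111+0.370370+0.288066=1.7695
k=3 load: inc=0.288066, refl=0.288066·0.333333=0.0960; V=1.481481+0.288066+0.096022=1.8656
k=4 src: inc=0.096022, refl=0.096022·0.777778=0.0747; V=1.769547+0.096022+0.074684=1.9403
k=5 load: inc=0.074684, refl=0.074684·0.333333=0.0249; V=1.865569+0.074684+0.024895=1.9651
k=6 src: inc=0.024895, refl=0.024895·0.777778=0.0194; V=1.940253+0.024895+0.019362=1.9845
k=7 load: inc=0.019362, refl=0.019362·0.333333=0.0065; V=1.965148+0.019362+0.006454=1.9910
k=8 src: inc=0.006454, refl=0.006454·0.777778=0.0050; V=1.984510+0.006454+0.005020=1.9960
k=9 load: inc=0.005020, refl=0.005020·0.333333=0.0017; V=1.990964+0.005020+0.001673=1.9977
k=10 src: inc=0.001673, refl=0.001673·0.777778=0.0013; V=1.995984+0.001673+0.001301=1.9990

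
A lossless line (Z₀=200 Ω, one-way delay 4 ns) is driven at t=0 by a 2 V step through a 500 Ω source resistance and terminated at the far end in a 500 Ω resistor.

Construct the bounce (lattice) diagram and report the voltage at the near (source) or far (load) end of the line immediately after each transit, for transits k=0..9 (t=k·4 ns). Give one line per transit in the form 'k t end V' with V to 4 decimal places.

Γ_L=0.428571, Γ_S=0.428571; launch V₁=2·200/700=0.571429
k=0 src: V=0.5714
k=1 load: inc=0.571429, refl=0.571429·0.428571=0.2449; V=0.000000+0.571429+0.244898=0.8163
k=2 src: inc=0.244898, refl=0.244898·0.428571=0.1050; V=0.571429+0.244898+0.104956=0.9213
k=3 load: inc=0.104956, refl=0.104956·0.428571=0.0450; V=0.816327+0.104956+0.044981=0.9663
k=4 src: inc=0.044981, refl=0.044981·0.428571=0.0193; V=0.921283+0.044981+0.019278=0.9855
k=5 load: inc=0.019278, refl=0.019278·0.428571=0.0083; V=0.966264+0.019278+0.008262=0.9938
k=6 src: inc=0.008262, refl=0.008262·0.428571=0.0035; V=0.985542+0.008262+0.003541=0.9973
k=7 load: inc=0.003541, refl=0.003541·0.428571=0.0015; V=0.993804+0.003541+0.001517=0.9989
k=8 src: inc=0.001517, refl=0.001517·0.428571=0.0007; V=0.997344+0.001517+0.000650=0.9995
k=9 load: inc=0.000650, refl=0.000650·0.428571=0.0003; V=0.998862+0.000650+0.000279=0.9998

0 0 source 0.5714
1 4 load 0.8163
2 8 source 0.9213
3 12 load 0.9663
4 16 source 0.9855
5 20 load 0.9938
6 24 source 0.9973
7 28 load 0.9989
8 32 source 0.9995
9 36 load 0.9998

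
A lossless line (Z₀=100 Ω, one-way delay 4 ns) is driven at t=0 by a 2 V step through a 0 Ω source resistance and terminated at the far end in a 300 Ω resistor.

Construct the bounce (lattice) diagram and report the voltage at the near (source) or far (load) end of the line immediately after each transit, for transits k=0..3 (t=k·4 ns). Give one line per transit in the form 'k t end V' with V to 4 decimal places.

Γ_L=0.500000, Γ_S=-1.000000; launch V₁=2·100/100=2.000000
k=0 src: V=2.0000
k=1 load: inc=2.000000, refl=2.000000·0.500000=1.0000; V=0.000000+2.000000+1.000000=3.0000
k=2 src: inc=1.000000, refl=1.000000·-1.000000=-1.0000; V=2.000000+1.000000+-1.000000=2.0000
k=3 load: inc=-1.000000, refl=-1.000000·0.500000=-0.5000; V=3.000000+-1.000000+-0.500000=1.5000

0 0 source 2.0000
1 4 load 3.0000
2 8 source 2.0000
3 12 load 1.5000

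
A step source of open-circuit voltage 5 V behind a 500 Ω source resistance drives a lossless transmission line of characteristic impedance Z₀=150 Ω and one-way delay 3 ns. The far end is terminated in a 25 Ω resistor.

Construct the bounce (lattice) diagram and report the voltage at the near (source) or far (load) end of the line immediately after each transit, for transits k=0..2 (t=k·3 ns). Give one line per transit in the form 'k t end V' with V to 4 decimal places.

0 0 source 1.1538
1 3 load 0.3297
2 6 source -0.1141

Γ_L=-0.714286, Γ_S=0.538462; launch V₁=5·150/650=1.153846
k=0 src: V=1.1538
k=1 load: inc=1.153846, refl=1.153846·-0.714286=-0.8242; V=0.000000+1.153846+-0.824176=0.3297
k=2 src: inc=-0.824176, refl=-0.824176·0.538462=-0.4438; V=1.153846+-0.824176+-0.443787=-0.1141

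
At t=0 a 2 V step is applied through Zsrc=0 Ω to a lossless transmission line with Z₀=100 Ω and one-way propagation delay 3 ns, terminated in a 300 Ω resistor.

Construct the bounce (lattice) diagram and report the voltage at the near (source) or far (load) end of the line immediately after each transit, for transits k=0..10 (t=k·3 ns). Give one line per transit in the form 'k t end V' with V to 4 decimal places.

0 0 source 2.0000
1 3 load 3.0000
2 6 source 2.0000
3 9 load 1.5000
4 12 source 2.0000
5 15 load 2.2500
6 18 source 2.0000
7 21 load 1.8750
8 24 source 2.0000
9 27 load 2.0625
10 30 source 2.0000

Γ_L=0.500000, Γ_S=-1.000000; launch V₁=2·100/100=2.000000
k=0 src: V=2.0000
k=1 load: inc=2.000000, refl=2.000000·0.500000=1.0000; V=0.000000+2.000000+1.000000=3.0000
k=2 src: inc=1.000000, refl=1.000000·-1.000000=-1.0000; V=2.000000+1.000000+-1.000000=2.0000
k=3 load: inc=-1.000000, refl=-1.000000·0.500000=-0.5000; V=3.000000+-1.000000+-0.500000=1.5000
k=4 src: inc=-0.500000, refl=-0.500000·-1.000000=0.5000; V=2.000000+-0.500000+0.500000=2.0000
k=5 load: inc=0.500000, refl=0.500000·0.500000=0.2500; V=1.500000+0.500000+0.250000=2.2500
k=6 src: inc=0.250000, refl=0.250000·-1.000000=-0.2500; V=2.000000+0.250000+-0.250000=2.0000
k=7 load: inc=-0.250000, refl=-0.250000·0.500000=-0.1250; V=2.250000+-0.250000+-0.125000=1.8750
k=8 src: inc=-0.125000, refl=-0.125000·-1.000000=0.1250; V=2.000000+-0.125000+0.125000=2.0000
k=9 load: inc=0.125000, refl=0.125000·0.500000=0.0625; V=1.875000+0.125000+0.062500=2.0625
k=10 src: inc=0.062500, refl=0.062500·-1.000000=-0.0625; V=2.000000+0.062500+-0.062500=2.0000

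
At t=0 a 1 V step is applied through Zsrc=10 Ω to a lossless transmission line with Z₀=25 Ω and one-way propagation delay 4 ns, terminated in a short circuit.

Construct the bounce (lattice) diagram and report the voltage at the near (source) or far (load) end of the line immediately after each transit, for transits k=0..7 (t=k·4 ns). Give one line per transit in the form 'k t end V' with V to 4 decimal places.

Γ_L=-1.000000, Γ_S=-0.428571; launch V₁=1·25/35=0.714286
k=0 src: V=0.7143
k=1 load: inc=0.714286, refl=0.714286·-1.000000=-0.7143; V=0.000000+0.714286+-0.714286=0.0000
k=2 src: inc=-0.714286, refl=-0.714286·-0.428571=0.3061; V=0.714286+-0.714286+0.306122=0.3061
k=3 load: inc=0.306122, refl=0.306122·-1.000000=-0.3061; V=0.000000+0.306122+-0.306122=0.0000
k=4 src: inc=-0.306122, refl=-0.306122·-0.428571=0.1312; V=0.306122+-0.306122+0.131195=0.1312
k=5 load: inc=0.131195, refl=0.131195·-1.000000=-0.1312; V=0.000000+0.131195+-0.131195=0.0000
k=6 src: inc=-0.131195, refl=-0.131195·-0.428571=0.0562; V=0.131195+-0.131195+0.056227=0.0562
k=7 load: inc=0.056227, refl=0.056227·-1.000000=-0.0562; V=0.000000+0.056227+-0.056227=0.0000

0 0 source 0.7143
1 4 load 0.0000
2 8 source 0.3061
3 12 load 0.0000
4 16 source 0.1312
5 20 load 0.0000
6 24 source 0.0562
7 28 load 0.0000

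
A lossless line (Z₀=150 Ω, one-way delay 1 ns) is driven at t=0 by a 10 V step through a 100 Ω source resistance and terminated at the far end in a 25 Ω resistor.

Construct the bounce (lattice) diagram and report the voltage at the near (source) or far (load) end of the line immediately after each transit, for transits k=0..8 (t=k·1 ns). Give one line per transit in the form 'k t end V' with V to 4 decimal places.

0 0 source 6.0000
1 1 load 1.7143
2 2 source 2.5714
3 3 load 1.9592
4 4 source 2.0816
5 5 load 1.9942
6 6 source 2.0117
7 7 load 1.9992
8 8 source 2.0017

Γ_L=-0.714286, Γ_S=-0.200000; launch V₁=10·150/250=6.000000
k=0 src: V=6.0000
k=1 load: inc=6.000000, refl=6.000000·-0.714286=-4.2857; V=0.000000+6.000000+-4.285714=1.7143
k=2 src: inc=-4.285714, refl=-4.285714·-0.200000=0.8571; V=6.000000+-4.285714+0.857143=2.5714
k=3 load: inc=0.857143, refl=0.857143·-0.714286=-0.6122; V=1.714286+0.857143+-0.612245=1.9592
k=4 src: inc=-0.612245, refl=-0.612245·-0.200000=0.1224; V=2.571429+-0.612245+0.122449=2.0816
k=5 load: inc=0.122449, refl=0.122449·-0.714286=-0.0875; V=1.959184+0.122449+-0.087464=1.9942
k=6 src: inc=-0.087464, refl=-0.087464·-0.200000=0.0175; V=2.081633+-0.087464+0.017493=2.0117
k=7 load: inc=0.017493, refl=0.017493·-0.714286=-0.0125; V=1.994169+0.017493+-0.012495=1.9992
k=8 src: inc=-0.012495, refl=-0.012495·-0.200000=0.0025; V=2.011662+-0.012495+0.002499=2.0017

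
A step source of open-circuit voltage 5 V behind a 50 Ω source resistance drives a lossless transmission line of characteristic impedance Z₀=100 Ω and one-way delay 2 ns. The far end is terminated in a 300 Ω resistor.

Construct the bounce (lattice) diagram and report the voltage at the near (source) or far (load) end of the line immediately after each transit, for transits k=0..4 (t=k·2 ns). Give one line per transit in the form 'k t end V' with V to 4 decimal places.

0 0 source 3.3333
1 2 load 5.0000
2 4 source 4.4444
3 6 load 4.1667
4 8 source 4.2593

Γ_L=0.500000, Γ_S=-0.333333; launch V₁=5·100/150=3.333333
k=0 src: V=3.3333
k=1 load: inc=3.333333, refl=3.333333·0.500000=1.6667; V=0.000000+3.333333+1.666667=5.0000
k=2 src: inc=1.666667, refl=1.666667·-0.333333=-0.5556; V=3.333333+1.666667+-0.555556=4.4444
k=3 load: inc=-0.555556, refl=-0.555556·0.500000=-0.2778; V=5.000000+-0.555556+-0.277778=4.1667
k=4 src: inc=-0.277778, refl=-0.277778·-0.333333=0.0926; V=4.444444+-0.277778+0.092593=4.2593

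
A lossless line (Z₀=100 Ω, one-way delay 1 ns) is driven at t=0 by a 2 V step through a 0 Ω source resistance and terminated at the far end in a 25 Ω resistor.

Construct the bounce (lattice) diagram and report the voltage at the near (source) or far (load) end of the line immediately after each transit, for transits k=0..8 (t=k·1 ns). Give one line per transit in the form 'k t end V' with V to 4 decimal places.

0 0 source 2.0000
1 1 load 0.8000
2 2 source 2.0000
3 3 load 1.2800
4 4 source 2.0000
5 5 load 1.5680
6 6 source 2.0000
7 7 load 1.7408
8 8 source 2.0000

Γ_L=-0.600000, Γ_S=-1.000000; launch V₁=2·100/100=2.000000
k=0 src: V=2.0000
k=1 load: inc=2.000000, refl=2.000000·-0.600000=-1.2000; V=0.000000+2.000000+-1.200000=0.8000
k=2 src: inc=-1.200000, refl=-1.200000·-1.000000=1.2000; V=2.000000+-1.200000+1.200000=2.0000
k=3 load: inc=1.200000, refl=1.200000·-0.600000=-0.7200; V=0.800000+1.200000+-0.720000=1.2800
k=4 src: inc=-0.720000, refl=-0.720000·-1.000000=0.7200; V=2.000000+-0.720000+0.720000=2.0000
k=5 load: inc=0.720000, refl=0.720000·-0.600000=-0.4320; V=1.280000+0.720000+-0.432000=1.5680
k=6 src: inc=-0.432000, refl=-0.432000·-1.000000=0.4320; V=2.000000+-0.432000+0.432000=2.0000
k=7 load: inc=0.432000, refl=0.432000·-0.600000=-0.2592; V=1.568000+0.432000+-0.259200=1.7408
k=8 src: inc=-0.259200, refl=-0.259200·-1.000000=0.2592; V=2.000000+-0.259200+0.259200=2.0000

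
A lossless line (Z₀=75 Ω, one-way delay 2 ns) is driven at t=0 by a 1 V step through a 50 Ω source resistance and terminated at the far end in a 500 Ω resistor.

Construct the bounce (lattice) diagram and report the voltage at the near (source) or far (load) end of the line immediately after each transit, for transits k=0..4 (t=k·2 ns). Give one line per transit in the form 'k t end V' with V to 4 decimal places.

0 0 source 0.6000
1 2 load 1.0435
2 4 source 0.9548
3 6 load 0.8892
4 8 source 0.9023

Γ_L=0.739130, Γ_S=-0.200000; launch V₁=1·75/125=0.600000
k=0 src: V=0.6000
k=1 load: inc=0.600000, refl=0.600000·0.739130=0.4435; V=0.000000+0.600000+0.443478=1.0435
k=2 src: inc=0.443478, refl=0.443478·-0.200000=-0.0887; V=0.600000+0.443478+-0.088696=0.9548
k=3 load: inc=-0.088696, refl=-0.088696·0.739130=-0.0656; V=1.043478+-0.088696+-0.065558=0.8892
k=4 src: inc=-0.065558, refl=-0.065558·-0.200000=0.0131; V=0.954783+-0.065558+0.013112=0.9023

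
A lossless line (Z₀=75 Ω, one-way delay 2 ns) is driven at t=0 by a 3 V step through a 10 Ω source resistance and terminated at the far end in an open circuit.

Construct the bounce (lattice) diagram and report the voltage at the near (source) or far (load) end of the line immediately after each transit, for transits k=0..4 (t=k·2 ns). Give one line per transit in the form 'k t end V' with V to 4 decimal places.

0 0 source 2.6471
1 2 load 5.2941
2 4 source 3.2699
3 6 load 1.2457
4 8 source 2.7936

Γ_L=1.000000, Γ_S=-0.764706; launch V₁=3·75/85=2.647059
k=0 src: V=2.6471
k=1 load: inc=2.647059, refl=2.647059·1.000000=2.6471; V=0.000000+2.647059+2.647059=5.2941
k=2 src: inc=2.647059, refl=2.647059·-0.764706=-2.0242; V=2.647059+2.647059+-2.024221=3.2699
k=3 load: inc=-2.024221, refl=-2.024221·1.000000=-2.0242; V=5.294118+-2.024221+-2.024221=1.2457
k=4 src: inc=-2.024221, refl=-2.024221·-0.764706=1.5479; V=3.269896+-2.024221+1.547934=2.7936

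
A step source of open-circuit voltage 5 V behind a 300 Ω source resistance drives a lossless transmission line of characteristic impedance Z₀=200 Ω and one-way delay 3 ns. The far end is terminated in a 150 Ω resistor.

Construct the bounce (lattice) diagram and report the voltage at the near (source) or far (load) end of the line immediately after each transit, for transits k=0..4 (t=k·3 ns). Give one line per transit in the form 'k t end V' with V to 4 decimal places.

0 0 source 2.0000
1 3 load 1.7143
2 6 source 1.6571
3 9 load 1.6653
4 12 source 1.6669

Γ_L=-0.142857, Γ_S=0.200000; launch V₁=5·200/500=2.000000
k=0 src: V=2.0000
k=1 load: inc=2.000000, refl=2.000000·-0.142857=-0.2857; V=0.000000+2.000000+-0.285714=1.7143
k=2 src: inc=-0.285714, refl=-0.285714·0.200000=-0.0571; V=2.000000+-0.285714+-0.057143=1.6571
k=3 load: inc=-0.057143, refl=-0.057143·-0.142857=0.0082; V=1.714286+-0.057143+0.008163=1.6653
k=4 src: inc=0.008163, refl=0.008163·0.200000=0.0016; V=1.657143+0.008163+0.001633=1.6669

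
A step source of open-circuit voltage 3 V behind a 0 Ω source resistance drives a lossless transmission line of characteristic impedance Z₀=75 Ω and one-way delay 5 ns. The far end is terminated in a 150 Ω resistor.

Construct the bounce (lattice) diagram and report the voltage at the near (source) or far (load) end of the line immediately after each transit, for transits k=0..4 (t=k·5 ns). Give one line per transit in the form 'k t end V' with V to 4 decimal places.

Γ_L=0.333333, Γ_S=-1.000000; launch V₁=3·75/75=3.000000
k=0 src: V=3.0000
k=1 load: inc=3.000000, refl=3.000000·0.333333=1.0000; V=0.000000+3.000000+1.000000=4.0000
k=2 src: inc=1.000000, refl=1.000000·-1.000000=-1.0000; V=3.000000+1.000000+-1.000000=3.0000
k=3 load: inc=-1.000000, refl=-1.000000·0.333333=-0.3333; V=4.000000+-1.000000+-0.333333=2.6667
k=4 src: inc=-0.333333, refl=-0.333333·-1.000000=0.3333; V=3.000000+-0.333333+0.333333=3.0000

0 0 source 3.0000
1 5 load 4.0000
2 10 source 3.0000
3 15 load 2.6667
4 20 source 3.0000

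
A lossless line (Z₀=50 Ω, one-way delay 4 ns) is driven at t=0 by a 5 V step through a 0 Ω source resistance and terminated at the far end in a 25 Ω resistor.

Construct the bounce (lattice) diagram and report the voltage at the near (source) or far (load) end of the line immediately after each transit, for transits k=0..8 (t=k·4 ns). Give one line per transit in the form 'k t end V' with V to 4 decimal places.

Γ_L=-0.333333, Γ_S=-1.000000; launch V₁=5·50/50=5.000000
k=0 src: V=5.0000
k=1 load: inc=5.000000, refl=5.000000·-0.333333=-1.6667; V=0.000000+5.000000+-1.666667=3.3333
k=2 src: inc=-1.666667, refl=-1.666667·-1.000000=1.6667; V=5.000000+-1.666667+1.666667=5.0000
k=3 load: inc=1.666667, refl=1.666667·-0.333333=-0.5556; V=3.333333+1.666667+-0.555556=4.4444
k=4 src: inc=-0.555556, refl=-0.555556·-1.000000=0.5556; V=5.000000+-0.555556+0.555556=5.0000
k=5 load: inc=0.555556, refl=0.555556·-0.333333=-0.1852; V=4.444444+0.555556+-0.185185=4.8148
k=6 src: inc=-0.185185, refl=-0.185185·-1.000000=0.1852; V=5.000000+-0.185185+0.185185=5.0000
k=7 load: inc=0.185185, refl=0.185185·-0.333333=-0.0617; V=4.814815+0.185185+-0.061728=4.9383
k=8 src: inc=-0.061728, refl=-0.061728·-1.000000=0.0617; V=5.000000+-0.061728+0.061728=5.0000

0 0 source 5.0000
1 4 load 3.3333
2 8 source 5.0000
3 12 load 4.4444
4 16 source 5.0000
5 20 load 4.8148
6 24 source 5.0000
7 28 load 4.9383
8 32 source 5.0000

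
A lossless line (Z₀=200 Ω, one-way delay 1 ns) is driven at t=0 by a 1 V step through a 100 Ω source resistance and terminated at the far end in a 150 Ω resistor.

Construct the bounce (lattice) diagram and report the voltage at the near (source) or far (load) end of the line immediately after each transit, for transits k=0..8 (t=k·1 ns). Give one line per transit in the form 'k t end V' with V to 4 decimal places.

0 0 source 0.6667
1 1 load 0.5714
2 2 source 0.6032
3 3 load 0.5986
4 4 source 0.6002
5 5 load 0.5999
6 6 source 0.6000
7 7 load 0.6000
8 8 source 0.6000

Γ_L=-0.142857, Γ_S=-0.333333; launch V₁=1·200/300=0.666667
k=0 src: V=0.6667
k=1 load: inc=0.666667, refl=0.666667·-0.142857=-0.0952; V=0.000000+0.666667+-0.095238=0.5714
k=2 src: inc=-0.095238, refl=-0.095238·-0.333333=0.0317; V=0.666667+-0.095238+0.031746=0.6032
k=3 load: inc=0.031746, refl=0.031746·-0.142857=-0.0045; V=0.571429+0.031746+-0.004535=0.5986
k=4 src: inc=-0.004535, refl=-0.004535·-0.333333=0.0015; V=0.603175+-0.004535+0.001512=0.6002
k=5 load: inc=0.001512, refl=0.001512·-0.142857=-0.0002; V=0.598639+0.001512+-0.000216=0.5999
k=6 src: inc=-0.000216, refl=-0.000216·-0.333333=0.0001; V=0.600151+-0.000216+0.000072=0.6000
k=7 load: inc=0.000072, refl=0.000072·-0.142857=-0.0000; V=0.599935+0.000072+-0.000010=0.6000
k=8 src: inc=-0.000010, refl=-0.000010·-0.333333=0.0000; V=0.600007+-0.000010+0.000003=0.6000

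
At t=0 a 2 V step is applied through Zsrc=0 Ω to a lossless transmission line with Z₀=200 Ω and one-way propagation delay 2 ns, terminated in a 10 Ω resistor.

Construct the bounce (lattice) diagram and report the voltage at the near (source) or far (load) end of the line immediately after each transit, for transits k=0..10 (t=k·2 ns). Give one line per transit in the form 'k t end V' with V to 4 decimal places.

0 0 source 2.0000
1 2 load 0.1905
2 4 source 2.0000
3 6 load 0.3628
4 8 source 2.0000
5 10 load 0.5187
6 12 source 2.0000
7 14 load 0.6598
8 16 source 2.0000
9 18 load 0.7874
10 20 source 2.0000

Γ_L=-0.904762, Γ_S=-1.000000; launch V₁=2·200/200=2.000000
k=0 src: V=2.0000
k=1 load: inc=2.000000, refl=2.000000·-0.904762=-1.8095; V=0.000000+2.000000+-1.809524=0.1905
k=2 src: inc=-1.809524, refl=-1.809524·-1.000000=1.8095; V=2.000000+-1.809524+1.809524=2.0000
k=3 load: inc=1.809524, refl=1.809524·-0.904762=-1.6372; V=0.190476+1.809524+-1.637188=0.3628
k=4 src: inc=-1.637188, refl=-1.637188·-1.000000=1.6372; V=2.000000+-1.637188+1.637188=2.0000
k=5 load: inc=1.637188, refl=1.637188·-0.904762=-1.4813; V=0.362812+1.637188+-1.481266=0.5187
k=6 src: inc=-1.481266, refl=-1.481266·-1.000000=1.4813; V=2.000000+-1.481266+1.481266=2.0000
k=7 load: inc=1.481266, refl=1.481266·-0.904762=-1.3402; V=0.518734+1.481266+-1.340193=0.6598
k=8 src: inc=-1.340193, refl=-1.340193·-1.000000=1.3402; V=2.000000+-1.340193+1.340193=2.0000
k=9 load: inc=1.340193, refl=1.340193·-0.904762=-1.2126; V=0.659807+1.340193+-1.212555=0.7874
k=10 src: inc=-1.212555, refl=-1.212555·-1.000000=1.2126; V=2.000000+-1.212555+1.212555=2.0000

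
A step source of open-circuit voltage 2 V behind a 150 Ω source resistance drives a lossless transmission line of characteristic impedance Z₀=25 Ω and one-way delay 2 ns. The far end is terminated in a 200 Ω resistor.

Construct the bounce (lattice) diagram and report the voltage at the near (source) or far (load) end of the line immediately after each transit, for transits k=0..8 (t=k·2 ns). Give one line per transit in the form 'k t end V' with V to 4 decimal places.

Γ_L=0.777778, Γ_S=0.714286; launch V₁=2·25/175=0.285714
k=0 src: V=0.2857
k=1 load: inc=0.285714, refl=0.285714·0.777778=0.2222; V=0.000000+0.285714+0.222222=0.5079
k=2 src: inc=0.222222, refl=0.222222·0.714286=0.1587; V=0.285714+0.222222+0.158730=0.6667
k=3 load: inc=0.158730, refl=0.158730·0.777778=0.1235; V=0.507937+0.158730+0.123457=0.7901
k=4 src: inc=0.123457, refl=0.123457·0.714286=0.0882; V=0.666667+0.123457+0.088183=0.8783
k=5 load: inc=0.088183, refl=0.088183·0.777778=0.0686; V=0.790123+0.088183+0.068587=0.9469
k=6 src: inc=0.068587, refl=0.068587·0.714286=0.0490; V=0.878307+0.068587+0.048991=0.9959
k=7 load: inc=0.048991, refl=0.048991·0.777778=0.0381; V=0.946894+0.048991+0.038104=1.0340
k=8 src: inc=0.038104, refl=0.038104·0.714286=0.0272; V=0.995885+0.038104+0.027217=1.0612

0 0 source 0.2857
1 2 load 0.5079
2 4 source 0.6667
3 6 load 0.7901
4 8 source 0.8783
5 10 load 0.9469
6 12 source 0.9959
7 14 load 1.0340
8 16 source 1.0612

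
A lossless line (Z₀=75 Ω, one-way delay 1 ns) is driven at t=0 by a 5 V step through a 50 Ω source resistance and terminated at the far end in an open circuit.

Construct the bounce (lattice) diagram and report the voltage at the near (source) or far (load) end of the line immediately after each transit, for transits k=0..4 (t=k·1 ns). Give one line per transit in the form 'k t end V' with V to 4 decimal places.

0 0 source 3.0000
1 1 load 6.0000
2 2 source 5.4000
3 3 load 4.8000
4 4 source 4.9200

Γ_L=1.000000, Γ_S=-0.200000; launch V₁=5·75/125=3.000000
k=0 src: V=3.0000
k=1 load: inc=3.000000, refl=3.000000·1.000000=3.0000; V=0.000000+3.000000+3.000000=6.0000
k=2 src: inc=3.000000, refl=3.000000·-0.200000=-0.6000; V=3.000000+3.000000+-0.600000=5.4000
k=3 load: inc=-0.600000, refl=-0.600000·1.000000=-0.6000; V=6.000000+-0.600000+-0.600000=4.8000
k=4 src: inc=-0.600000, refl=-0.600000·-0.200000=0.1200; V=5.400000+-0.600000+0.120000=4.9200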